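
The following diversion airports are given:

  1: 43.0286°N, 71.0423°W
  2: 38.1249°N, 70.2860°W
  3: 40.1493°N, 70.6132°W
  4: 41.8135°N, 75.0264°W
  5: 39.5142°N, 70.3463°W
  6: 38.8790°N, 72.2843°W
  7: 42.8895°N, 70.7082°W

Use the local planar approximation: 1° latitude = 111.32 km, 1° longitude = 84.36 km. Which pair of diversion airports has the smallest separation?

1 and 7

Pairwise distances:
1–7: √((-0.1391·111.32)² + (0.3341·84.36)²) = √(239.773209 + 794.375961) = 32.1582 km
3–5: √((-0.6351·111.32)² + (0.2669·84.36)²) = √(4998.395545 + 506.956026) = 74.1981 km
2–5: √((1.3893·111.32)² + (-0.0603·84.36)²) = √(23918.749294 + 25.876633) = 154.7405 km
5–6: √((-0.6352·111.32)² + (-1.9380·84.36)²) = √(4999.969719 + 26728.875467) = 178.1259 km
2–6: √((0.7541·111.32)² + (-1.9983·84.36)²) = √(7047.000088 + 28418.066022) = 188.3217 km
3–6: √((-1.2703·111.32)² + (-1.6711·84.36)²) = √(19996.730405 + 19873.667548) = 199.6757 km
2–3: √((2.0244·111.32)² + (-0.3272·84.36)²) = √(50785.420484 + 761.903085) = 227.0404 km
3–7: √((2.7402·111.32)² + (-0.0950·84.36)²) = √(93048.830566 + 64.227402) = 305.1443 km
1–3: √((-2.8793·111.32)² + (0.4291·84.36)²) = √(102735.426877 + 1310.358624) = 322.5613 km
1–4: √((-1.2151·111.32)² + (-3.9841·84.36)²) = √(18296.601829 + 112962.320009) = 362.2967 km
5–7: √((3.3753·111.32)² + (-0.3619·84.36)²) = √(141179.342229 + 932.073817) = 376.9767 km
4–7: √((1.0760·111.32)² + (4.3182·84.36)²) = √(14347.325059 + 132702.360544) = 383.4706 km
1–5: √((-3.5144·111.32)² + (0.6960·84.36)²) = √(153055.441989 + 3447.399556) = 395.6044 km
4–6: √((-2.9345·111.32)² + (2.7421·84.36)²) = √(106712.335026 + 53510.587560) = 400.2786 km
3–4: √((1.6642·111.32)² + (-4.4132·84.36)²) = √(34320.802228 + 138605.467225) = 415.8440 km
6–7: √((4.0105·111.32)² + (1.5761·84.36)²) = √(199316.584595 + 17678.307352) = 465.8271 km
4–5: √((-2.2993·111.32)² + (4.6801·84.36)²) = √(65514.536670 + 155877.491321) = 470.5231 km
1–6: √((-4.1496·111.32)² + (-1.2420·84.36)²) = √(213382.532554 + 10977.825771) = 473.6669 km
2–7: √((4.7646·111.32)² + (-0.4222·84.36)²) = √(281319.144560 + 1268.555872) = 531.5898 km
1–2: √((-4.9037·111.32)² + (0.7563·84.36)²) = √(297984.847756 + 4070.627319) = 549.5957 km
2–4: √((3.6886·111.32)² + (-4.7404·84.36)²) = √(168604.638806 + 159920.125171) = 573.1708 km
Closest pair: 1–7 at 32.1582 km.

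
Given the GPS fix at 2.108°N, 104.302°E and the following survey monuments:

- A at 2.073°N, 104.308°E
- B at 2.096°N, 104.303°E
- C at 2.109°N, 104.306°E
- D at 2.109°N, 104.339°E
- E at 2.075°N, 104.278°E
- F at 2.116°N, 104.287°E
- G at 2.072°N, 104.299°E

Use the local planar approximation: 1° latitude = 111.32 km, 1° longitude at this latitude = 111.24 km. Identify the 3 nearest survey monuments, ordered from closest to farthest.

Distances from 2.108°N, 104.302°E:
A: 3.953 km
B: 1.340 km
C: 0.459 km
D: 4.117 km
E: 4.541 km
F: 1.891 km
G: 4.021 km
Sorted: C (0.459 km) < B (1.340 km) < F (1.891 km) < A (3.953 km) < G (4.021 km) < …

C, B, F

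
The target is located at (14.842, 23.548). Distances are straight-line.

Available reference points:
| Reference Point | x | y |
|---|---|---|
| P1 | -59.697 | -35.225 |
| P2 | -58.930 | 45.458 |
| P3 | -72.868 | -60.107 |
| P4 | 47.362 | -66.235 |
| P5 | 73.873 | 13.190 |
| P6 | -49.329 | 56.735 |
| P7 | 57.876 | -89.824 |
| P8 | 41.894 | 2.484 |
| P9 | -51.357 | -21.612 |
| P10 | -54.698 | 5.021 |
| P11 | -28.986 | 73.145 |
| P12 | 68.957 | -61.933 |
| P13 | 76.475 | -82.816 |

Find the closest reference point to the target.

P8

Distances from (14.842, 23.548):
P1: √((-74.539)² + (-58.773)²) = √(5556.06252 + 3454.26553) = 94.923
P2: √((-73.772)² + (21.910)²) = √(5442.30798 + 480.04810) = 76.957
P3: √((-87.710)² + (-83.655)²) = √(7693.04410 + 6998.15902) = 121.207
P4: √((32.520)² + (-89.783)²) = √(1057.55040 + 8060.98709) = 95.491
P5: √((59.031)² + (-10.358)²) = √(3484.65896 + 107.28816) = 59.933
P6: √((-64.171)² + (33.187)²) = √(4117.91724 + 1101.37697) = 72.245
P7: √((43.034)² + (-113.372)²) = √(1851.92516 + 12853.21038) = 121.265
P8: √((27.052)² + (-21.064)²) = √(731.81070 + 443.69210) = 34.286
P9: √((-66.199)² + (-45.160)²) = √(4382.30760 + 2039.42560) = 80.136
P10: √((-69.540)² + (-18.527)²) = √(4835.81160 + 343.24973) = 71.966
P11: √((-43.828)² + (49.597)²) = √(1920.89358 + 2459.86241) = 66.187
P12: √((54.115)² + (-85.481)²) = √(2928.43322 + 7307.00136) = 101.170
P13: √((61.633)² + (-106.364)²) = √(3798.62669 + 11313.30050) = 122.931
Minimum: P8 at 34.286.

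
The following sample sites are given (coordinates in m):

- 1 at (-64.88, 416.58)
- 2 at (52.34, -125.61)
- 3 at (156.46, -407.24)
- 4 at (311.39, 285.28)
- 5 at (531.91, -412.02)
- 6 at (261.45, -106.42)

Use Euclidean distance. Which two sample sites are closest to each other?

Pairwise distances:
1–2: 554.72 m
1–3: 853.04 m
1–4: 398.52 m
1–5: 1021.14 m
1–6: 616.46 m
2–3: 300.26 m
2–4: 485.73 m
2–5: 558.59 m
2–6: 209.99 m
3–4: 709.64 m
3–5: 375.48 m
3–6: 318.62 m
4–5: 731.34 m
4–6: 394.87 m
5–6: 408.09 m
Closest pair: 2–6 at 209.99 m.

2 and 6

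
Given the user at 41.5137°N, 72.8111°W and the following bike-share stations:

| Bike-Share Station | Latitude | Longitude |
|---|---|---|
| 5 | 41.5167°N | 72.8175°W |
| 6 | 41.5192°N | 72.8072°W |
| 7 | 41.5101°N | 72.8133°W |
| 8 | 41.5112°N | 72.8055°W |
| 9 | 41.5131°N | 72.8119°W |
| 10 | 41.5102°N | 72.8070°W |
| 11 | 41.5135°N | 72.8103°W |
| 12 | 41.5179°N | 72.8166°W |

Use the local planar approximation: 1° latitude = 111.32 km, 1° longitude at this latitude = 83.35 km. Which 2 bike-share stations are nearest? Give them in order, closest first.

11, 9

Distances from 41.5137°N, 72.8111°W:
5: √((0.0030·111.32)² + (-0.0064·83.35)²) = √(0.111529 + 0.284558) = 0.6294 km
6: √((0.0055·111.32)² + (0.0039·83.35)²) = √(0.374862 + 0.105667) = 0.6932 km
7: √((-0.0036·111.32)² + (-0.0022·83.35)²) = √(0.160602 + 0.033625) = 0.4407 km
8: √((-0.0025·111.32)² + (0.0056·83.35)²) = √(0.077451 + 0.217865) = 0.5434 km
9: √((-0.0006·111.32)² + (-0.0008·83.35)²) = √(0.004461 + 0.004446) = 0.0944 km
10: √((-0.0035·111.32)² + (0.0041·83.35)²) = √(0.151804 + 0.116783) = 0.5183 km
11: √((-0.0002·111.32)² + (0.0008·83.35)²) = √(0.000496 + 0.004446) = 0.0703 km
12: √((0.0042·111.32)² + (-0.0055·83.35)²) = √(0.218597 + 0.210153) = 0.6548 km
Sorted: 11 (0.0703 km) < 9 (0.0944 km) < 7 (0.4407 km) < 10 (0.5183 km) < …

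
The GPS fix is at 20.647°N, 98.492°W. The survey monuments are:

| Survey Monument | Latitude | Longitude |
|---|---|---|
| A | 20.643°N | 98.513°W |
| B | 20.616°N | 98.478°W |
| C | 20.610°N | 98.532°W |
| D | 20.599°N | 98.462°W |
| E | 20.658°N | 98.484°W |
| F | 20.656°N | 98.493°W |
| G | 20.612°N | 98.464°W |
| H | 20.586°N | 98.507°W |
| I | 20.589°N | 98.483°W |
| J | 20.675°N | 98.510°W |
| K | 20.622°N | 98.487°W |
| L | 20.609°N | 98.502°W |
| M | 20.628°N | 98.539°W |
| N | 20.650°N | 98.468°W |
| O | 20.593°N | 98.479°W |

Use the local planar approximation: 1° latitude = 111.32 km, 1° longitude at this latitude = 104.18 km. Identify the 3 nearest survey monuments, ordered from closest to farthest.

Distances from 20.647°N, 98.492°W:
A: 2.233 km
B: 3.746 km
C: 5.859 km
D: 6.190 km
E: 1.481 km
F: 1.007 km
G: 4.867 km
H: 6.968 km
I: 6.524 km
J: 3.638 km
K: 2.831 km
L: 4.357 km
M: 5.334 km
N: 2.523 km
O: 6.162 km
Sorted: F (1.007 km) < E (1.481 km) < A (2.233 km) < N (2.523 km) < K (2.831 km) < …

F, E, A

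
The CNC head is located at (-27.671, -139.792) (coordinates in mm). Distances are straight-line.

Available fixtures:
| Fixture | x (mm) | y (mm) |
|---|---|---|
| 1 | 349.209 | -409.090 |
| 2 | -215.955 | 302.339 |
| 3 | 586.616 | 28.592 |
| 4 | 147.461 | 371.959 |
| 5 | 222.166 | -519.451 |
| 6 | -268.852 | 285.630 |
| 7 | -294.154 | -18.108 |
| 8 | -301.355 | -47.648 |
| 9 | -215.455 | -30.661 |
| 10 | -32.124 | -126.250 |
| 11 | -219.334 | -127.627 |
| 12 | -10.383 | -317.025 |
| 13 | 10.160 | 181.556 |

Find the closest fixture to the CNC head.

10

Distances from (-27.671, -139.792):
1: √((376.880)² + (-269.298)²) = √(142038.53440 + 72521.41280) = 463.206 mm
2: √((-188.284)² + (442.131)²) = √(35450.86466 + 195479.82116) = 480.552 mm
3: √((614.287)² + (168.384)²) = √(377348.51837 + 28353.17146) = 636.947 mm
4: √((175.132)² + (511.751)²) = √(30671.21742 + 261889.08600) = 540.888 mm
5: √((249.837)² + (-379.659)²) = √(62418.52657 + 144140.95628) = 454.488 mm
6: √((-241.181)² + (425.422)²) = √(58168.27476 + 180983.87808) = 489.032 mm
7: √((-266.483)² + (121.684)²) = √(71013.18929 + 14806.99586) = 292.951 mm
8: √((-273.684)² + (92.144)²) = √(74902.93186 + 8490.51674) = 288.779 mm
9: √((-187.784)² + (109.131)²) = √(35262.83066 + 11909.57516) = 217.192 mm
10: √((-4.453)² + (13.542)²) = √(19.82921 + 183.38576) = 14.255 mm
11: √((-191.663)² + (12.165)²) = √(36734.70557 + 147.98723) = 192.049 mm
12: √((17.288)² + (-177.233)²) = √(298.87494 + 31411.53629) = 178.074 mm
13: √((37.831)² + (321.348)²) = √(1431.18456 + 103264.53710) = 323.567 mm
Minimum: 10 at 14.255 mm.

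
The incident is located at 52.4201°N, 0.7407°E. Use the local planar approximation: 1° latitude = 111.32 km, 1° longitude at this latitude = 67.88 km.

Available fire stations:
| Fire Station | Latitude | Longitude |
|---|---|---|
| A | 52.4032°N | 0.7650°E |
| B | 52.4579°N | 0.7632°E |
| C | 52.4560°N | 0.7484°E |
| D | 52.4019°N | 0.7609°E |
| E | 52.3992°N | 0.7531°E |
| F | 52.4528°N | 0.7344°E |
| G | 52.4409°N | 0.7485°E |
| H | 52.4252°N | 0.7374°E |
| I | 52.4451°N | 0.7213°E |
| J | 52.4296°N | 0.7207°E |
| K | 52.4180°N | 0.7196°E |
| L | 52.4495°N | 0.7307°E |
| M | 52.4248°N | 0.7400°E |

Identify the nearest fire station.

Distances from 52.4201°N, 0.7407°E:
A: √((-0.0169·111.32)² + (0.0243·67.88)²) = √(3.539320 + 2.720797) = 2.5020 km
B: √((0.0378·111.32)² + (0.0225·67.88)²) = √(17.706389 + 2.332645) = 4.4765 km
C: √((0.0359·111.32)² + (0.0077·67.88)²) = √(15.971117 + 0.273190) = 4.0304 km
D: √((-0.0182·111.32)² + (0.0202·67.88)²) = √(4.104773 + 1.880124) = 2.4464 km
E: √((-0.0209·111.32)² + (0.0124·67.88)²) = √(5.413012 + 0.708479) = 2.4742 km
F: √((0.0327·111.32)² + (-0.0063·67.88)²) = √(13.250794 + 0.182879) = 3.6652 km
G: √((0.0208·111.32)² + (0.0078·67.88)²) = √(5.361336 + 0.280332) = 2.3752 km
H: √((0.0051·111.32)² + (-0.0033·67.88)²) = √(0.322320 + 0.050178) = 0.6103 km
I: √((0.0250·111.32)² + (-0.0194·67.88)²) = √(7.745089 + 1.734152) = 3.0788 km
J: √((0.0095·111.32)² + (-0.0200·67.88)²) = √(1.118391 + 1.843078) = 1.7209 km
K: √((-0.0021·111.32)² + (-0.0211·67.88)²) = √(0.054649 + 2.051392) = 1.4512 km
L: √((0.0294·111.32)² + (-0.0100·67.88)²) = √(10.711272 + 0.460769) = 3.3425 km
M: √((0.0047·111.32)² + (-0.0007·67.88)²) = √(0.273742 + 0.002258) = 0.5254 km
Minimum: M at 0.5254 km.

M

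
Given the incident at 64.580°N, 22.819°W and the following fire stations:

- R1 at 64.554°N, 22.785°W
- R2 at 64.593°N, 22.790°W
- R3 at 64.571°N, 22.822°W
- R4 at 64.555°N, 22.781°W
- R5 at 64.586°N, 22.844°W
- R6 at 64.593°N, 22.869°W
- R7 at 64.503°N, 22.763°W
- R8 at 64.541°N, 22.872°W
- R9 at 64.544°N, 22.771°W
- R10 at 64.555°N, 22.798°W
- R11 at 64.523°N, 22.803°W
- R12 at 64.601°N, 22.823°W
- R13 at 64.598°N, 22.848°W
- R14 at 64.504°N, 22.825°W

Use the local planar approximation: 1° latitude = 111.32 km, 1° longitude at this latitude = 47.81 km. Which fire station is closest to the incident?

R3

Distances from 64.580°N, 22.819°W:
R1: √((-0.026·111.32)² + (0.034·47.81)²) = √(8.37709 + 2.64238) = 3.320 km
R2: √((0.013·111.32)² + (0.029·47.81)²) = √(2.09427 + 1.92235) = 2.004 km
R3: √((-0.009·111.32)² + (-0.003·47.81)²) = √(1.00376 + 0.02057) = 1.012 km
R4: √((-0.025·111.32)² + (0.038·47.81)²) = √(7.74509 + 3.30069) = 3.324 km
R5: √((0.006·111.32)² + (-0.025·47.81)²) = √(0.44612 + 1.42862) = 1.369 km
R6: √((0.013·111.32)² + (-0.050·47.81)²) = √(2.09427 + 5.71449) = 2.794 km
R7: √((-0.077·111.32)² + (0.056·47.81)²) = √(73.47301 + 7.16826) = 8.980 km
R8: √((-0.039·111.32)² + (-0.053·47.81)²) = √(18.84845 + 6.42080) = 5.027 km
R9: √((-0.036·111.32)² + (0.048·47.81)²) = √(16.06022 + 5.26647) = 4.618 km
R10: √((-0.025·111.32)² + (0.021·47.81)²) = √(7.74509 + 1.00804) = 2.959 km
R11: √((-0.057·111.32)² + (0.016·47.81)²) = √(40.26207 + 0.58516) = 6.391 km
R12: √((0.021·111.32)² + (-0.004·47.81)²) = √(5.46493 + 0.03657) = 2.346 km
R13: √((0.018·111.32)² + (-0.029·47.81)²) = √(4.01505 + 1.92235) = 2.437 km
R14: √((-0.076·111.32)² + (-0.006·47.81)²) = √(71.57701 + 0.08229) = 8.465 km
Minimum: R3 at 1.012 km.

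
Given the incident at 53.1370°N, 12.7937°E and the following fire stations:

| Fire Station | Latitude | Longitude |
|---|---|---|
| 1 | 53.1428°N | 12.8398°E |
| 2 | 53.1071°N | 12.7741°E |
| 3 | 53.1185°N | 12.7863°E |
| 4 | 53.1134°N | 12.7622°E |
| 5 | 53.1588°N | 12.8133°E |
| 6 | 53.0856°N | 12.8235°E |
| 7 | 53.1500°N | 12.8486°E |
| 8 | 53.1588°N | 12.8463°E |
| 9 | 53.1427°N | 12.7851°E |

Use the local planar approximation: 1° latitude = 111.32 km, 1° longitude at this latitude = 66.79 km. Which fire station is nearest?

9

Distances from 53.1370°N, 12.7937°E:
1: √((0.0058·111.32)² + (0.0461·66.79)²) = √(0.416872 + 9.480358) = 3.1460 km
2: √((-0.0299·111.32)² + (-0.0196·66.79)²) = √(11.078699 + 1.713701) = 3.5766 km
3: √((-0.0185·111.32)² + (-0.0074·66.79)²) = √(4.241211 + 0.244279) = 2.1179 km
4: √((-0.0236·111.32)² + (-0.0315·66.79)²) = √(6.901928 + 4.426332) = 3.3657 km
5: √((0.0218·111.32)² + (0.0196·66.79)²) = √(5.889242 + 1.713701) = 2.7573 km
6: √((-0.0514·111.32)² + (0.0298·66.79)²) = √(32.739545 + 3.961461) = 6.0581 km
7: √((0.0130·111.32)² + (0.0549·66.79)²) = √(2.094272 + 13.445210) = 3.9420 km
8: √((0.0218·111.32)² + (0.0526·66.79)²) = √(5.889242 + 12.342251) = 4.2698 km
9: √((0.0057·111.32)² + (-0.0086·66.79)²) = √(0.402621 + 0.329928) = 0.8559 km
Minimum: 9 at 0.8559 km.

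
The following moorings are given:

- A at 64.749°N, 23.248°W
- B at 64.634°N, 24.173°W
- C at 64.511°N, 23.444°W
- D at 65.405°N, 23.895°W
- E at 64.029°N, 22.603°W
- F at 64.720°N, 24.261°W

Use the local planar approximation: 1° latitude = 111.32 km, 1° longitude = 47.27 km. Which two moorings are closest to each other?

Pairwise distances:
A–B: √((-0.115·111.32)² + (-0.925·47.27)²) = √(163.88608 + 1911.85376) = 45.560 km
A–C: √((-0.238·111.32)² + (-0.196·47.27)²) = √(701.94051 + 85.83874) = 28.067 km
A–D: √((0.656·111.32)² + (-0.647·47.27)²) = √(5332.78499 + 935.36209) = 79.172 km
A–E: √((-0.720·111.32)² + (0.645·47.27)²) = √(6424.08662 + 929.58827) = 85.754 km
A–F: √((-0.029·111.32)² + (-1.013·47.27)²) = √(10.42179 + 2292.92630) = 47.993 km
B–C: √((-0.123·111.32)² + (0.729·47.27)²) = √(187.48072 + 1187.47988) = 37.080 km
B–D: √((0.771·111.32)² + (0.278·47.27)²) = √(7366.39752 + 172.68746) = 86.828 km
B–E: √((-0.605·111.32)² + (1.570·47.27)²) = √(4535.83392 + 5507.70295) = 100.217 km
B–F: √((0.086·111.32)² + (-0.088·47.27)²) = √(91.65229 + 17.30360) = 10.438 km
C–D: √((0.894·111.32)² + (-0.451·47.27)²) = √(9904.24632 + 454.48995) = 101.778 km
C–E: √((-0.482·111.32)² + (0.841·47.27)²) = √(2878.99209 + 1580.38608) = 66.779 km
C–F: √((0.209·111.32)² + (-0.817·47.27)²) = √(541.30117 + 1491.47273) = 45.086 km
D–E: √((-1.376·111.32)² + (1.292·47.27)²) = √(23462.98501 + 3729.89179) = 164.903 km
D–F: √((-0.685·111.32)² + (-0.366·47.27)²) = √(5814.70302 + 299.31837) = 78.192 km
E–F: √((0.691·111.32)² + (-1.658·47.27)²) = √(5917.01255 + 6142.43058) = 109.815 km
Closest pair: B–F at 10.438 km.

B and F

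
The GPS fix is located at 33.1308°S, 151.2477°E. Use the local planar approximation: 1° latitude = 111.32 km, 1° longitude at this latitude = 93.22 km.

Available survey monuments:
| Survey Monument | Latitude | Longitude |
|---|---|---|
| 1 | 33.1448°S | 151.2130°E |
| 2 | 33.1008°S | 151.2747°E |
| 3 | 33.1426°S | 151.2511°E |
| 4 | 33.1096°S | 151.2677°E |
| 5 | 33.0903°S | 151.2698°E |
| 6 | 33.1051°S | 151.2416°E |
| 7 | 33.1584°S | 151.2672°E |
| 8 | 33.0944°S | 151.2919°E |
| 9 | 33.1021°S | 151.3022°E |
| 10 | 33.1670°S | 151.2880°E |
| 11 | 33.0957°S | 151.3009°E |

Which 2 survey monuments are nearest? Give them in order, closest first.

Distances from 33.1308°S, 151.2477°E:
1: 3.5906 km
2: 4.1819 km
3: 1.3513 km
4: 3.0076 km
5: 4.9569 km
6: 2.9169 km
7: 3.5699 km
8: 5.7789 km
9: 6.0016 km
10: 5.5093 km
11: 6.3136 km
Sorted: 3 (1.3513 km) < 6 (2.9169 km) < 4 (3.0076 km) < 7 (3.5699 km) < …

3, 6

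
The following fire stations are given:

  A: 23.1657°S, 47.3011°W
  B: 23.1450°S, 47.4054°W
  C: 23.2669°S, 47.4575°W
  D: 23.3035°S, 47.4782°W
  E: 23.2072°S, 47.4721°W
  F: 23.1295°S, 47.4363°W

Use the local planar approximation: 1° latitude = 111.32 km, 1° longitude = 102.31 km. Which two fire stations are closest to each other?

Pairwise distances:
A–B: 10.9169 km
A–C: 19.5692 km
A–D: 23.7406 km
A–E: 18.0947 km
A–F: 14.4074 km
B–C: 14.5793 km
B–D: 19.1519 km
B–E: 9.7217 km
B–F: 3.6016 km
C–D: 4.5919 km
C–E: 6.8116 km
C–F: 15.4484 km
D–E: 10.7383 km
D–F: 19.8384 km
E–F: 9.3931 km
Closest pair: B–F at 3.6016 km.

B and F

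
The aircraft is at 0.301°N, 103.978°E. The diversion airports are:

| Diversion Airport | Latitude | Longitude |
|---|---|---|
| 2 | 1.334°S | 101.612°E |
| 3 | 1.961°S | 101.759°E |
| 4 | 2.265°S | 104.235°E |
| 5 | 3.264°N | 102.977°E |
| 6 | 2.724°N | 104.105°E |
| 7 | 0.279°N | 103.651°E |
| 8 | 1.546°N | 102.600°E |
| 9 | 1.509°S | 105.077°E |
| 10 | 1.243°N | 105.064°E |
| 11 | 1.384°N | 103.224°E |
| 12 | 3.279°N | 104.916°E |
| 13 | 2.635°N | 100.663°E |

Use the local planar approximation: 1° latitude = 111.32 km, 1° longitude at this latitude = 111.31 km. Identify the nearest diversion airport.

7

Distances from 0.301°N, 103.978°E:
2: √((-1.635·111.32)² + (-2.366·111.31)²) = √(33126.98487 + 69358.20517) = 320.133 km
3: √((-2.262·111.32)² + (-2.219·111.31)²) = √(63406.18106 + 61007.46367) = 352.723 km
4: √((-2.566·111.32)² + (0.257·111.31)²) = √(81594.27716 + 818.34157) = 287.076 km
5: √((2.963·111.32)² + (-1.001·111.31)²) = √(108795.19083 + 12414.70832) = 348.152 km
6: √((2.423·111.32)² + (0.127·111.31)²) = √(72753.38819 + 199.83696) = 270.099 km
7: √((-0.022·111.32)² + (-0.327·111.31)²) = √(5.99780 + 1324.84134) = 36.481 km
8: √((1.245·111.32)² + (-1.378·111.31)²) = √(19208.13052 + 23527.01344) = 206.725 km
9: √((-1.810·111.32)² + (1.099·111.31)²) = √(40597.89772 + 14964.55306) = 235.717 km
10: √((0.942·111.32)² + (1.086·111.31)²) = √(10996.34105 + 14612.61749) = 160.028 km
11: √((1.083·111.32)² + (-0.754·111.31)²) = √(14534.60751 + 7043.86554) = 146.896 km
12: √((2.978·111.32)² + (0.938·111.31)²) = √(109899.51660 + 10901.19334) = 347.564 km
13: √((2.334·111.32)² + (-3.315·111.31)²) = √(67506.88968 + 136155.57575) = 451.290 km
Minimum: 7 at 36.481 km.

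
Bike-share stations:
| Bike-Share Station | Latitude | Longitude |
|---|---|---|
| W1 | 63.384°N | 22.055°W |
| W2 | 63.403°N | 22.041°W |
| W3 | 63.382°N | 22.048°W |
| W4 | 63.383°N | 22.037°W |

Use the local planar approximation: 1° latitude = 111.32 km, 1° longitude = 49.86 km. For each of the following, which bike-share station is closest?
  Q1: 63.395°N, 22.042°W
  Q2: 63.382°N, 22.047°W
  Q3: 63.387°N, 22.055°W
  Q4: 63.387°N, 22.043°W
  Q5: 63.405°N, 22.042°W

Q1→W2; Q2→W3; Q3→W1; Q4→W4; Q5→W2

Q1 at 63.395°N, 22.042°W:
  W1: 1.385 km
  W2: 0.892 km
  W3: 1.478 km
  W4: 1.359 km
  → nearest: W2 (0.892 km)
Q2 at 63.382°N, 22.047°W:
  W1: 0.457 km
  W2: 2.357 km
  W3: 0.050 km
  W4: 0.511 km
  → nearest: W3 (0.050 km)
Q3 at 63.387°N, 22.055°W:
  W1: 0.334 km
  W2: 1.913 km
  W3: 0.657 km
  W4: 1.002 km
  → nearest: W1 (0.334 km)
Q4 at 63.387°N, 22.043°W:
  W1: 0.685 km
  W2: 1.784 km
  W3: 0.610 km
  W4: 0.536 km
  → nearest: W4 (0.536 km)
Q5 at 63.405°N, 22.042°W:
  W1: 2.426 km
  W2: 0.228 km
  W3: 2.578 km
  W4: 2.462 km
  → nearest: W2 (0.228 km)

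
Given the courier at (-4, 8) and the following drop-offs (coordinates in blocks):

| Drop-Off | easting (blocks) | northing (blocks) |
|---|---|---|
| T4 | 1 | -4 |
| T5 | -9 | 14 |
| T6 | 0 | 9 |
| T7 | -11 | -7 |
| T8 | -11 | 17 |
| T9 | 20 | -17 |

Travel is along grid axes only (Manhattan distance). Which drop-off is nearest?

Distances from (-4, 8):
T4: 17 blocks
T5: 11 blocks
T6: 5 blocks
T7: 22 blocks
T8: 16 blocks
T9: 49 blocks
Minimum: T6 at 5 blocks.

T6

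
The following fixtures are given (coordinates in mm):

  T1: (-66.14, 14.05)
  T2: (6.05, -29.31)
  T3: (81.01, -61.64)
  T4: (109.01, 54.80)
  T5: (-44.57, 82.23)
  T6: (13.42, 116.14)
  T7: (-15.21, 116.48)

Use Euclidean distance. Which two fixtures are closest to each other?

T6 and T7

Pairwise distances:
T1–T2: 84.21 mm
T1–T3: 165.48 mm
T1–T4: 179.83 mm
T1–T5: 71.51 mm
T1–T6: 129.43 mm
T1–T7: 114.39 mm
T2–T3: 81.63 mm
T2–T4: 132.95 mm
T2–T5: 122.49 mm
T2–T6: 145.64 mm
T2–T7: 147.33 mm
T3–T4: 119.76 mm
T3–T5: 190.97 mm
T3–T6: 190.19 mm
T3–T7: 202.45 mm
T4–T5: 156.01 mm
T4–T6: 113.58 mm
T4–T7: 138.69 mm
T5–T6: 67.18 mm
T5–T7: 45.11 mm
T6–T7: 28.63 mm
Closest pair: T6–T7 at 28.63 mm.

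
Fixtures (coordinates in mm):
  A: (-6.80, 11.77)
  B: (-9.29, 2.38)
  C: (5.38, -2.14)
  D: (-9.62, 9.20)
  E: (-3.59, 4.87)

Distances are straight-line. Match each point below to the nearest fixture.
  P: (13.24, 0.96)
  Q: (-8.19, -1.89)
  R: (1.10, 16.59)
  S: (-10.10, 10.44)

P at (13.24, 0.96):
  A: 22.77 mm
  B: 22.57 mm
  C: 8.45 mm
  D: 24.30 mm
  E: 17.28 mm
  → nearest: C (8.45 mm)
Q at (-8.19, -1.89):
  A: 13.73 mm
  B: 4.41 mm
  C: 13.57 mm
  D: 11.18 mm
  E: 8.18 mm
  → nearest: B (4.41 mm)
R at (1.10, 16.59):
  A: 9.25 mm
  B: 17.60 mm
  C: 19.21 mm
  D: 13.02 mm
  E: 12.62 mm
  → nearest: A (9.25 mm)
S at (-10.10, 10.44):
  A: 3.56 mm
  B: 8.10 mm
  C: 19.95 mm
  D: 1.33 mm
  E: 8.57 mm
  → nearest: D (1.33 mm)

P→C; Q→B; R→A; S→D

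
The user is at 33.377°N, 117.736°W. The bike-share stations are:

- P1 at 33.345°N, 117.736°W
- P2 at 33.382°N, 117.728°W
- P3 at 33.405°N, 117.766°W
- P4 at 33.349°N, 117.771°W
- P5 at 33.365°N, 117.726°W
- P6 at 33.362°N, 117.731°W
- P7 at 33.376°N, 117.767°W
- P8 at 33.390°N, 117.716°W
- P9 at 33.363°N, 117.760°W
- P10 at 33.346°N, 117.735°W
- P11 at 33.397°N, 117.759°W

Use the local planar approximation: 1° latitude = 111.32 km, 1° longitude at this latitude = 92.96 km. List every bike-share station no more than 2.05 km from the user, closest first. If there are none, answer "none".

P2, P5, P6

Distances from 33.377°N, 117.736°W:
P1: √((-0.032·111.32)² + (0.000·92.96)²) = √(12.68955 + 0.00000) = 3.562 km
P2: √((0.005·111.32)² + (0.008·92.96)²) = √(0.30980 + 0.55306) = 0.929 km
P3: √((0.028·111.32)² + (-0.030·92.96)²) = √(9.71544 + 7.77741) = 4.182 km
P4: √((-0.028·111.32)² + (-0.035·92.96)²) = √(9.71544 + 10.58591) = 4.506 km
P5: √((-0.012·111.32)² + (0.010·92.96)²) = √(1.78447 + 0.86416) = 1.627 km
P6: √((-0.015·111.32)² + (0.005·92.96)²) = √(2.78823 + 0.21604) = 1.733 km
P7: √((-0.001·111.32)² + (-0.031·92.96)²) = √(0.01239 + 8.30454) = 2.884 km
P8: √((0.013·111.32)² + (0.020·92.96)²) = √(2.09427 + 3.45662) = 2.356 km
P9: √((-0.014·111.32)² + (-0.024·92.96)²) = √(2.42886 + 4.97754) = 2.721 km
P10: √((-0.031·111.32)² + (0.001·92.96)²) = √(11.90885 + 0.00864) = 3.452 km
P11: √((0.020·111.32)² + (-0.023·92.96)²) = √(4.95686 + 4.57139) = 3.087 km
Threshold 2.05 km: P2 (0.929 km), P5 (1.627 km), P6 (1.733 km) are within range.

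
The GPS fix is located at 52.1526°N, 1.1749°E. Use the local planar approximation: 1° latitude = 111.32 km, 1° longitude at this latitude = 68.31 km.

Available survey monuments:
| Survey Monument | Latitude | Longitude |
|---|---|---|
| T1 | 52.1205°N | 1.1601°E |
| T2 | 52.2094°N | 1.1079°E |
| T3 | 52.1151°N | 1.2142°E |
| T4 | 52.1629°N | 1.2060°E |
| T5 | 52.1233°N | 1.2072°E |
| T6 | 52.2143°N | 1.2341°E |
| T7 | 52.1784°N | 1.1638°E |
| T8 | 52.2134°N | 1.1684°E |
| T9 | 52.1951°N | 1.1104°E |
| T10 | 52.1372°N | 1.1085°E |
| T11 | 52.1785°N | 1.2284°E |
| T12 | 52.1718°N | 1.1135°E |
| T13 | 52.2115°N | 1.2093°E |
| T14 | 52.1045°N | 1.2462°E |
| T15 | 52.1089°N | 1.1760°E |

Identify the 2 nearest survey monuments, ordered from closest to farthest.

Distances from 52.1526°N, 1.1749°E:
T1: 3.7136 km
T2: 7.8056 km
T3: 4.9632 km
T4: 2.4141 km
T5: 3.9379 km
T6: 7.9705 km
T7: 2.9705 km
T8: 6.7828 km
T9: 6.4650 km
T10: 4.8489 km
T11: 4.6550 km
T12: 4.7074 km
T13: 6.9651 km
T14: 7.2383 km
T15: 4.8653 km
Sorted: T4 (2.4141 km) < T7 (2.9705 km) < T1 (3.7136 km) < T5 (3.9379 km) < …

T4, T7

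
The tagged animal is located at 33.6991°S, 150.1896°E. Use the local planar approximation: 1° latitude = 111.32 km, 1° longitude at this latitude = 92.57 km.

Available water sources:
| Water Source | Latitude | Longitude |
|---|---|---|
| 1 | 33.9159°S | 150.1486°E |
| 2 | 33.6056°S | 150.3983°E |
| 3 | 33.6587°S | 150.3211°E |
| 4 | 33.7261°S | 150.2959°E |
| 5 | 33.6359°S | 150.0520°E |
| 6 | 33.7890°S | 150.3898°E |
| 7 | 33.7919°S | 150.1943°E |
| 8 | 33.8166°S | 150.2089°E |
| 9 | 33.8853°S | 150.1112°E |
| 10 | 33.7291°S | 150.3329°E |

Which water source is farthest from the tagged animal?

1

Distances from 33.6991°S, 150.1896°E:
1: 24.4308 km
2: 21.9448 km
3: 12.9772 km
4: 10.2890 km
5: 14.5514 km
6: 21.0620 km
7: 10.3397 km
8: 13.2016 km
9: 21.9616 km
10: 13.6792 km
Maximum: 1 at 24.4308 km.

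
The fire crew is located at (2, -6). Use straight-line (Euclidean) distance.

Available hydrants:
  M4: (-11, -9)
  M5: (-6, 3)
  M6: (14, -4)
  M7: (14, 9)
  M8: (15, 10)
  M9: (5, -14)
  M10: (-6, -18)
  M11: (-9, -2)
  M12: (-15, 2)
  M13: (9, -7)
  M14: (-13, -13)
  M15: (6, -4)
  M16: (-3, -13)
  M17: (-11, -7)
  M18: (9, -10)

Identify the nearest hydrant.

M15

Distances from (2, -6):
M4: √((-13)² + (-3)²) = √(169.000 + 9.000) = 13.3
M5: √((-8)² + (9)²) = √(64.000 + 81.000) = 12.0
M6: √((12)² + (2)²) = √(144.000 + 4.000) = 12.2
M7: √((12)² + (15)²) = √(144.000 + 225.000) = 19.2
M8: √((13)² + (16)²) = √(169.000 + 256.000) = 20.6
M9: √((3)² + (-8)²) = √(9.000 + 64.000) = 8.5
M10: √((-8)² + (-12)²) = √(64.000 + 144.000) = 14.4
M11: √((-11)² + (4)²) = √(121.000 + 16.000) = 11.7
M12: √((-17)² + (8)²) = √(289.000 + 64.000) = 18.8
M13: √((7)² + (-1)²) = √(49.000 + 1.000) = 7.1
M14: √((-15)² + (-7)²) = √(225.000 + 49.000) = 16.6
M15: √((4)² + (2)²) = √(16.000 + 4.000) = 4.5
M16: √((-5)² + (-7)²) = √(25.000 + 49.000) = 8.6
M17: √((-13)² + (-1)²) = √(169.000 + 1.000) = 13.0
M18: √((7)² + (-4)²) = √(49.000 + 16.000) = 8.1
Minimum: M15 at 4.5.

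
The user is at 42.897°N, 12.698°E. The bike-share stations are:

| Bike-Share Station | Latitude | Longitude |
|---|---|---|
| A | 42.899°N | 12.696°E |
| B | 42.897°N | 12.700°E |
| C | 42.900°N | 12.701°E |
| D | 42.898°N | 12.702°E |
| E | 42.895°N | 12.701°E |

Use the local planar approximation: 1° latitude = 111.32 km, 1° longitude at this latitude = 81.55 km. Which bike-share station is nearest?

B

Distances from 42.897°N, 12.698°E:
A: √((0.002·111.32)² + (-0.002·81.55)²) = √(0.04957 + 0.02660) = 0.276 km
B: √((0.000·111.32)² + (0.002·81.55)²) = √(0.00000 + 0.02660) = 0.163 km
C: √((0.003·111.32)² + (0.003·81.55)²) = √(0.11153 + 0.05985) = 0.414 km
D: √((0.001·111.32)² + (0.004·81.55)²) = √(0.01239 + 0.10641) = 0.345 km
E: √((-0.002·111.32)² + (0.003·81.55)²) = √(0.04957 + 0.05985) = 0.331 km
Minimum: B at 0.163 km.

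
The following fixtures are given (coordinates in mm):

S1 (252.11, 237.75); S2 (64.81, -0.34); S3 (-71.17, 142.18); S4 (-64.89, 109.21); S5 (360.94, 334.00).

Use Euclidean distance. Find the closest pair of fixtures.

Pairwise distances:
S3–S4: 33.56 mm
S1–S5: 145.29 mm
S2–S4: 169.77 mm
S2–S3: 196.98 mm
S1–S2: 302.93 mm
S1–S3: 337.11 mm
S1–S4: 342.07 mm
S2–S5: 446.63 mm
S3–S5: 472.77 mm
S4–S5: 481.52 mm
Closest pair: S3–S4 at 33.56 mm.

S3 and S4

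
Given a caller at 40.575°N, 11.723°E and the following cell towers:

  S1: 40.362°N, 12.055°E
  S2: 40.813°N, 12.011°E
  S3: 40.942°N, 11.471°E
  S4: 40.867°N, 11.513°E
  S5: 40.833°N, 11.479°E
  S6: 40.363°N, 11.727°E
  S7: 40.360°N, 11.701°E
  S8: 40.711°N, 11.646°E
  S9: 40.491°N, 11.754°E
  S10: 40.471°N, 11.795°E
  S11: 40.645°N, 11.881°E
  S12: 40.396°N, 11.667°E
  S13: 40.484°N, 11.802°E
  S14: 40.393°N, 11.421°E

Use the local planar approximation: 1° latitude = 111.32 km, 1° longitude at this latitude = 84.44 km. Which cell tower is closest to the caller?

Distances from 40.575°N, 11.723°E:
S1: √((-0.213·111.32)² + (0.332·84.44)²) = √(562.21911 + 785.90964) = 36.717 km
S2: √((0.238·111.32)² + (0.288·84.44)²) = √(701.94051 + 591.40014) = 35.963 km
S3: √((0.367·111.32)² + (-0.252·84.44)²) = √(1669.08527 + 452.79073) = 46.064 km
S4: √((0.292·111.32)² + (-0.210·84.44)²) = √(1056.60363 + 314.43801) = 37.028 km
S5: √((0.258·111.32)² + (-0.244·84.44)²) = √(824.87057 + 424.49844) = 35.346 km
S6: √((-0.212·111.32)² + (0.004·84.44)²) = √(556.95245 + 0.11408) = 23.602 km
S7: √((-0.215·111.32)² + (-0.022·84.44)²) = √(572.82678 + 3.45097) = 24.006 km
S8: √((0.136·111.32)² + (-0.077·84.44)²) = √(229.20507 + 42.27444) = 16.477 km
S9: √((-0.084·111.32)² + (0.031·84.44)²) = √(87.43896 + 6.85204) = 9.710 km
S10: √((-0.104·111.32)² + (0.072·84.44)²) = √(134.03341 + 36.96251) = 13.077 km
S11: √((0.070·111.32)² + (0.158·84.44)²) = √(60.72150 + 177.99616) = 15.450 km
S12: √((-0.179·111.32)² + (-0.056·84.44)²) = √(397.05663 + 22.36004) = 20.480 km
S13: √((-0.091·111.32)² + (0.079·84.44)²) = √(102.61933 + 44.49904) = 12.129 km
S14: √((-0.182·111.32)² + (-0.302·84.44)²) = √(410.47732 + 650.29488) = 32.569 km
Minimum: S9 at 9.710 km.

S9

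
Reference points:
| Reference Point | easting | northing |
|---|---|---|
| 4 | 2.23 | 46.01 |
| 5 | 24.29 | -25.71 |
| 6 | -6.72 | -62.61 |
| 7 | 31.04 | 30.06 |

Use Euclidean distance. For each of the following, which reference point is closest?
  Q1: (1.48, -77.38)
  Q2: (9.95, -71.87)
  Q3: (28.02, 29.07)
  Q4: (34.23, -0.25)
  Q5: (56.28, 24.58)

Q1→6; Q2→6; Q3→7; Q4→5; Q5→7

Q1 at (1.48, -77.38):
  4: 123.39
  5: 56.48
  6: 16.89
  7: 111.43
  → nearest: 6 (16.89)
Q2 at (9.95, -71.87):
  4: 118.13
  5: 48.34
  6: 19.07
  7: 104.09
  → nearest: 6 (19.07)
Q3 at (28.02, 29.07):
  4: 30.86
  5: 54.91
  6: 98.04
  7: 3.18
  → nearest: 7 (3.18)
Q4 at (34.23, -0.25):
  4: 56.25
  5: 27.33
  6: 74.60
  7: 30.48
  → nearest: 5 (27.33)
Q5 at (56.28, 24.58):
  4: 58.14
  5: 59.60
  6: 107.57
  7: 25.83
  → nearest: 7 (25.83)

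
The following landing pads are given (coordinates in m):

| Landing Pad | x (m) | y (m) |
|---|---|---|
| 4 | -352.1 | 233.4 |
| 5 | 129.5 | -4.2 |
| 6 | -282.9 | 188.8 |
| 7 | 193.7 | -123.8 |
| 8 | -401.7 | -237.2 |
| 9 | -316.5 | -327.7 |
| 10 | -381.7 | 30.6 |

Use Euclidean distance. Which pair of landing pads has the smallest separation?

Pairwise distances:
4–6: 82.3 m
8–9: 124.3 m
5–7: 135.7 m
6–10: 186.5 m
4–10: 204.9 m
8–10: 268.5 m
9–10: 364.2 m
6–8: 442.3 m
5–6: 455.3 m
4–8: 473.2 m
5–10: 512.4 m
6–9: 517.6 m
4–5: 537.0 m
7–9: 549.4 m
5–9: 551.0 m
4–9: 562.2 m
6–7: 570.0 m
5–8: 580.1 m
7–10: 595.8 m
7–8: 606.1 m
4–7: 652.3 m
Closest pair: 4–6 at 82.3 m.

4 and 6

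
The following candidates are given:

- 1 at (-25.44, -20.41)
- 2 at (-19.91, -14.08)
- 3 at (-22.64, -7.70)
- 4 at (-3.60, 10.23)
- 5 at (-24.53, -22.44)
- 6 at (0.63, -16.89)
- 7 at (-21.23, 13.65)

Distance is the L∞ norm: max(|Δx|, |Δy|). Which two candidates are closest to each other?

Pairwise distances:
1–2: 6.33
1–3: 12.71
1–4: 30.64
1–5: 2.03
1–6: 26.07
1–7: 34.06
2–3: 6.38
2–4: 24.31
2–5: 8.36
2–6: 20.54
2–7: 27.73
3–4: 19.04
3–5: 14.74
3–6: 23.27
3–7: 21.35
4–5: 32.67
4–6: 27.12
4–7: 17.63
5–6: 25.16
5–7: 36.09
6–7: 30.54
Closest pair: 1–5 at 2.03.

1 and 5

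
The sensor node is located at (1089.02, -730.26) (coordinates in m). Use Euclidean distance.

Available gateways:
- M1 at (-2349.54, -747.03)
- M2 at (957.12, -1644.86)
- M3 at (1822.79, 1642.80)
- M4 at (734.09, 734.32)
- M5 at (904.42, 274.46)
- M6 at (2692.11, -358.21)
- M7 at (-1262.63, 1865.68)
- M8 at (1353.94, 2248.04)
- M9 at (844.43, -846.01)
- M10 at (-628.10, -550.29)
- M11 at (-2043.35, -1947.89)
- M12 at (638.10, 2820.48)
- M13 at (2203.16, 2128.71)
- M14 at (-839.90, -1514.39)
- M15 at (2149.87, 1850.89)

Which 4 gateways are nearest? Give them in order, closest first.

M9, M2, M5, M4

Distances from (1089.02, -730.26):
M1: √((-3438.56)² + (-16.77)²) = √(11823694.8736 + 281.2329) = 3438.60 m
M2: √((-131.90)² + (-914.60)²) = √(17397.6100 + 836493.1600) = 924.06 m
M3: √((733.77)² + (2373.06)²) = √(538418.4129 + 5631413.7636) = 2483.91 m
M4: √((-354.93)² + (1464.58)²) = √(125975.3049 + 2144994.5764) = 1506.97 m
M5: √((-184.60)² + (1004.72)²) = √(34077.1600 + 1009462.2784) = 1021.54 m
M6: √((1603.09)² + (372.05)²) = √(2569897.5481 + 138421.2025) = 1645.70 m
M7: √((-2351.65)² + (2595.94)²) = √(5530257.7225 + 6738904.4836) = 3502.74 m
M8: √((264.92)² + (2978.30)²) = √(70182.6064 + 8870270.8900) = 2990.06 m
M9: √((-244.59)² + (-115.75)²) = √(59824.2681 + 13398.0625) = 270.60 m
M10: √((-1717.12)² + (179.97)²) = √(2948501.0944 + 32389.2009) = 1726.53 m
M11: √((-3132.37)² + (-1217.63)²) = √(9811741.8169 + 1482622.8169) = 3360.71 m
M12: √((-450.92)² + (3550.74)²) = √(203328.8464 + 12607754.5476) = 3579.26 m
M13: √((1114.14)² + (2858.97)²) = √(1241307.9396 + 8173709.4609) = 3068.39 m
M14: √((-1928.92)² + (-784.13)²) = √(3720732.3664 + 614859.8569) = 2082.21 m
M15: √((1060.85)² + (2581.15)²) = √(1125402.7225 + 6662335.3225) = 2790.65 m
Sorted: M9 (270.60 m) < M2 (924.06 m) < M5 (1021.54 m) < M4 (1506.97 m) < M6 (1645.70 m) < M10 (1726.53 m) < …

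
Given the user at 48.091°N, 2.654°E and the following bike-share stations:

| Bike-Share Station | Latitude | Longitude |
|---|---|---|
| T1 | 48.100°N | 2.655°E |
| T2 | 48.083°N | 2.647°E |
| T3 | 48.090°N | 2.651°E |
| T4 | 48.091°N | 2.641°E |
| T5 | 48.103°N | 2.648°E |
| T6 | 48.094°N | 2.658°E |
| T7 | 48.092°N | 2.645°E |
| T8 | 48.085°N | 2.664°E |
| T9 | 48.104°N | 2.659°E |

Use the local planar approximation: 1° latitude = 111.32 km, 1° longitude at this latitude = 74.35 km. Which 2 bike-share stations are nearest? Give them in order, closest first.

Distances from 48.091°N, 2.654°E:
T1: 1.005 km
T2: 1.031 km
T3: 0.249 km
T4: 0.967 km
T5: 1.408 km
T6: 0.447 km
T7: 0.678 km
T8: 0.999 km
T9: 1.494 km
Sorted: T3 (0.249 km) < T6 (0.447 km) < T7 (0.678 km) < T4 (0.967 km) < …

T3, T6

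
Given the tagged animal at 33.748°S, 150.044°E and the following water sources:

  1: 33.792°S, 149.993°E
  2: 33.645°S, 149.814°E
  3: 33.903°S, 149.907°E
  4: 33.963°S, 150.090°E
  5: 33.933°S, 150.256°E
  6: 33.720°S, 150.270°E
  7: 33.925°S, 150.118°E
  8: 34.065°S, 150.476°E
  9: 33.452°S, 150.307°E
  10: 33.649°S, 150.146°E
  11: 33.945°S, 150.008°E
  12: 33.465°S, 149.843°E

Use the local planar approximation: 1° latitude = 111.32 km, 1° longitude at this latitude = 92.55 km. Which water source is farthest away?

Distances from 33.748°S, 150.044°E:
1: 6.802 km
2: 24.178 km
3: 21.412 km
4: 24.309 km
5: 28.444 km
6: 21.147 km
7: 20.860 km
8: 53.327 km
9: 40.966 km
10: 14.511 km
11: 22.182 km
12: 36.586 km
Maximum: 8 at 53.327 km.

8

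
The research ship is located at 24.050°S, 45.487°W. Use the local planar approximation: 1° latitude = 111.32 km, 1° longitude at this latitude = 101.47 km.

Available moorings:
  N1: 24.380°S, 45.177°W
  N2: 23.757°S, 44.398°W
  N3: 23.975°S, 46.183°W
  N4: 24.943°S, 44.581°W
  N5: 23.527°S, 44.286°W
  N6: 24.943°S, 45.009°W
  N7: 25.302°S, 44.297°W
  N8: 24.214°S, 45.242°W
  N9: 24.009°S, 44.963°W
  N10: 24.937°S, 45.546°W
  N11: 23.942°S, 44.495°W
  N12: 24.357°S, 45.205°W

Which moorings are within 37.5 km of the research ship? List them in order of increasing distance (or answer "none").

N8

Distances from 24.050°S, 45.487°W:
N1: √((-0.330·111.32)² + (0.310·101.47)²) = √(1349.50431 + 989.46106) = 48.363 km
N2: √((0.293·111.32)² + (1.089·101.47)²) = √(1063.85303 + 12210.43343) = 115.214 km
N3: √((0.075·111.32)² + (-0.696·101.47)²) = √(69.70580 + 4987.62508) = 71.115 km
N4: √((-0.893·111.32)² + (0.906·101.47)²) = √(9882.10156 + 8451.45953) = 135.401 km
N5: √((0.523·111.32)² + (1.201·101.47)²) = √(3389.61032 + 14851.19278) = 135.059 km
N6: √((-0.893·111.32)² + (0.478·101.47)²) = √(9882.10156 + 2352.50803) = 110.610 km
N7: √((-1.252·111.32)² + (1.190·101.47)²) = √(19424.73278 + 14580.39345) = 184.405 km
N8: √((-0.164·111.32)² + (0.245·101.47)²) = √(333.29906 + 618.02706) = 30.844 km
N9: √((0.041·111.32)² + (0.524·101.47)²) = √(20.83119 + 2827.07868) = 53.366 km
N10: √((-0.887·111.32)² + (-0.059·101.47)²) = √(9749.75348 + 35.84094) = 98.922 km
N11: √((0.108·111.32)² + (0.992·101.47)²) = √(144.54195 + 10132.08128) = 101.374 km
N12: √((-0.307·111.32)² + (0.282·101.47)²) = √(1167.94703 + 818.79190) = 44.573 km
Threshold 37.5 km: N8 (30.844 km) is within range.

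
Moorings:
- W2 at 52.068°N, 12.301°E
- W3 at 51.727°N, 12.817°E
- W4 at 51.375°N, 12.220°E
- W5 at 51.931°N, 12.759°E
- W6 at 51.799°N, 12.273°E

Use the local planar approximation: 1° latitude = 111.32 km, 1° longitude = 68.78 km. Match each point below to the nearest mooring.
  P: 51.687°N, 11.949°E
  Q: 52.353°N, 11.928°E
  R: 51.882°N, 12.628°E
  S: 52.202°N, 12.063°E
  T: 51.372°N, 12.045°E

P→W6; Q→W2; R→W5; S→W2; T→W4

P at 51.687°N, 11.949°E:
  W2: 48.837 km
  W3: 59.867 km
  W4: 39.417 km
  W5: 61.981 km
  W6: 25.535 km
  → nearest: W6 (25.535 km)
Q at 52.353°N, 11.928°E:
  W2: 40.801 km
  W3: 92.709 km
  W4: 110.708 km
  W5: 73.984 km
  W6: 66.079 km
  → nearest: W2 (40.801 km)
R at 51.882°N, 12.628°E:
  W2: 30.571 km
  W3: 21.603 km
  W4: 63.031 km
  W5: 10.533 km
  W6: 26.107 km
  → nearest: W5 (10.533 km)
S at 52.202°N, 12.063°E:
  W2: 22.147 km
  W3: 74.064 km
  W4: 92.693 km
  W5: 56.584 km
  W6: 47.130 km
  → nearest: W2 (22.147 km)
T at 51.372°N, 12.045°E:
  W2: 79.454 km
  W3: 66.190 km
  W4: 12.041 km
  W5: 79.272 km
  W6: 50.054 km
  → nearest: W4 (12.041 km)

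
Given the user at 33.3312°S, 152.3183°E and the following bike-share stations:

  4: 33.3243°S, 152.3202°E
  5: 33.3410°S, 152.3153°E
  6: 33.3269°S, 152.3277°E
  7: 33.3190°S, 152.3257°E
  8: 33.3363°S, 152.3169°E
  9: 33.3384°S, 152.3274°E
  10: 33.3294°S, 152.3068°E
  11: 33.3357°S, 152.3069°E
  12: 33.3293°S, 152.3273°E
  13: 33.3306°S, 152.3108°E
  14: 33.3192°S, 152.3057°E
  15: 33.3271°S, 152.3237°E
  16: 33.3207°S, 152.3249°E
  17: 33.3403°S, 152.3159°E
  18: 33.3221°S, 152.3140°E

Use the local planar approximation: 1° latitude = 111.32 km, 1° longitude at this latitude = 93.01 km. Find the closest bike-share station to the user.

8

Distances from 33.3312°S, 152.3183°E:
4: 0.7882 km
5: 1.1261 km
6: 0.9968 km
7: 1.5226 km
8: 0.5825 km
9: 1.1657 km
10: 1.0882 km
11: 1.1727 km
12: 0.8634 km
13: 0.7008 km
14: 1.7770 km
15: 0.6787 km
16: 1.3203 km
17: 1.0373 km
18: 1.0891 km
Minimum: 8 at 0.5825 km.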